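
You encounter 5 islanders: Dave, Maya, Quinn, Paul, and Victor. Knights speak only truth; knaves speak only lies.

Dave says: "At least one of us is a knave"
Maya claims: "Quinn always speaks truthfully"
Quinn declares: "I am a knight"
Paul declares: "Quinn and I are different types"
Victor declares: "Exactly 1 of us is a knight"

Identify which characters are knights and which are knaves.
Dave is a knight.
Maya is a knave.
Quinn is a knave.
Paul is a knight.
Victor is a knave.

Verification:
- Dave (knight) says "At least one of us is a knave" - this is TRUE because Maya, Quinn, and Victor are knaves.
- Maya (knave) says "Quinn always speaks truthfully" - this is FALSE (a lie) because Quinn is a knave.
- Quinn (knave) says "I am a knight" - this is FALSE (a lie) because Quinn is a knave.
- Paul (knight) says "Quinn and I are different types" - this is TRUE because Paul is a knight and Quinn is a knave.
- Victor (knave) says "Exactly 1 of us is a knight" - this is FALSE (a lie) because there are 2 knights.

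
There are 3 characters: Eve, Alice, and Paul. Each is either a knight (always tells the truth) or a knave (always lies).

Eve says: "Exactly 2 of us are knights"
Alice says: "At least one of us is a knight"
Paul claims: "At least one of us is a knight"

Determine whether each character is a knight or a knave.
Eve is a knave.
Alice is a knave.
Paul is a knave.

Verification:
- Eve (knave) says "Exactly 2 of us are knights" - this is FALSE (a lie) because there are 0 knights.
- Alice (knave) says "At least one of us is a knight" - this is FALSE (a lie) because no one is a knight.
- Paul (knave) says "At least one of us is a knight" - this is FALSE (a lie) because no one is a knight.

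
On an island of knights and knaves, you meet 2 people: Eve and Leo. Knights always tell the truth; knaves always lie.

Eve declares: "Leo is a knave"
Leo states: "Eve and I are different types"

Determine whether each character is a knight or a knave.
Eve is a knave.
Leo is a knight.

Verification:
- Eve (knave) says "Leo is a knave" - this is FALSE (a lie) because Leo is a knight.
- Leo (knight) says "Eve and I are different types" - this is TRUE because Leo is a knight and Eve is a knave.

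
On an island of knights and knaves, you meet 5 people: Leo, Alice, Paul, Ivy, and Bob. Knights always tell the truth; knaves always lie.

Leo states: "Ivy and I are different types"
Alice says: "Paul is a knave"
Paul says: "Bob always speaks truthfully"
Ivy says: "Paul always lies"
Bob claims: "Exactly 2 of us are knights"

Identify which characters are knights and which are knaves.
Leo is a knave.
Alice is a knave.
Paul is a knight.
Ivy is a knave.
Bob is a knight.

Verification:
- Leo (knave) says "Ivy and I are different types" - this is FALSE (a lie) because Leo is a knave and Ivy is a knave.
- Alice (knave) says "Paul is a knave" - this is FALSE (a lie) because Paul is a knight.
- Paul (knight) says "Bob always speaks truthfully" - this is TRUE because Bob is a knight.
- Ivy (knave) says "Paul always lies" - this is FALSE (a lie) because Paul is a knight.
- Bob (knight) says "Exactly 2 of us are knights" - this is TRUE because there are 2 knights.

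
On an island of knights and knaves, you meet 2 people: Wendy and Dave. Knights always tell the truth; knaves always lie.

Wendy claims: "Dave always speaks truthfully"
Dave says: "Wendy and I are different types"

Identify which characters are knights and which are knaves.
Wendy is a knave.
Dave is a knave.

Verification:
- Wendy (knave) says "Dave always speaks truthfully" - this is FALSE (a lie) because Dave is a knave.
- Dave (knave) says "Wendy and I are different types" - this is FALSE (a lie) because Dave is a knave and Wendy is a knave.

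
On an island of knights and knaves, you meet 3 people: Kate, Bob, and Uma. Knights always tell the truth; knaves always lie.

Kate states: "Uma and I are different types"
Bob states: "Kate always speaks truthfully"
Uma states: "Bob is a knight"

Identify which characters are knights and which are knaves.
Kate is a knave.
Bob is a knave.
Uma is a knave.

Verification:
- Kate (knave) says "Uma and I are different types" - this is FALSE (a lie) because Kate is a knave and Uma is a knave.
- Bob (knave) says "Kate always speaks truthfully" - this is FALSE (a lie) because Kate is a knave.
- Uma (knave) says "Bob is a knight" - this is FALSE (a lie) because Bob is a knave.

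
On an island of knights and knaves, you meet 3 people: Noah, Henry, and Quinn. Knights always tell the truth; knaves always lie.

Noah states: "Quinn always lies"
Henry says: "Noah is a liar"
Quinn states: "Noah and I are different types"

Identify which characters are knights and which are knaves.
Noah is a knave.
Henry is a knight.
Quinn is a knight.

Verification:
- Noah (knave) says "Quinn always lies" - this is FALSE (a lie) because Quinn is a knight.
- Henry (knight) says "Noah is a liar" - this is TRUE because Noah is a knave.
- Quinn (knight) says "Noah and I are different types" - this is TRUE because Quinn is a knight and Noah is a knave.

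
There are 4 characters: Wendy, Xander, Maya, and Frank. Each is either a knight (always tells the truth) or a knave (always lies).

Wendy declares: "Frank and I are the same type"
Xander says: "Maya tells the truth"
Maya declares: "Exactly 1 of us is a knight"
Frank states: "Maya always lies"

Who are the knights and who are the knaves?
Wendy is a knight.
Xander is a knave.
Maya is a knave.
Frank is a knight.

Verification:
- Wendy (knight) says "Frank and I are the same type" - this is TRUE because Wendy is a knight and Frank is a knight.
- Xander (knave) says "Maya tells the truth" - this is FALSE (a lie) because Maya is a knave.
- Maya (knave) says "Exactly 1 of us is a knight" - this is FALSE (a lie) because there are 2 knights.
- Frank (knight) says "Maya always lies" - this is TRUE because Maya is a knave.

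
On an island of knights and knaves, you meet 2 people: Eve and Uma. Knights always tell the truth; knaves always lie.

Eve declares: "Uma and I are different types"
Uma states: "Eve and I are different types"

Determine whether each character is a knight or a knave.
Eve is a knave.
Uma is a knave.

Verification:
- Eve (knave) says "Uma and I are different types" - this is FALSE (a lie) because Eve is a knave and Uma is a knave.
- Uma (knave) says "Eve and I are different types" - this is FALSE (a lie) because Uma is a knave and Eve is a knave.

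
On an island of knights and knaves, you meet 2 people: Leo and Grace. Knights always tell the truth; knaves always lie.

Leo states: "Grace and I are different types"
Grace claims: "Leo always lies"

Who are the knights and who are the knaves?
Leo is a knight.
Grace is a knave.

Verification:
- Leo (knight) says "Grace and I are different types" - this is TRUE because Leo is a knight and Grace is a knave.
- Grace (knave) says "Leo always lies" - this is FALSE (a lie) because Leo is a knight.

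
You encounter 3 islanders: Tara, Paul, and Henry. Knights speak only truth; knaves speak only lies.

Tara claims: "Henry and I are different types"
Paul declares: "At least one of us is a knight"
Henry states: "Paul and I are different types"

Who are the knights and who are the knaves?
Tara is a knave.
Paul is a knave.
Henry is a knave.

Verification:
- Tara (knave) says "Henry and I are different types" - this is FALSE (a lie) because Tara is a knave and Henry is a knave.
- Paul (knave) says "At least one of us is a knight" - this is FALSE (a lie) because no one is a knight.
- Henry (knave) says "Paul and I are different types" - this is FALSE (a lie) because Henry is a knave and Paul is a knave.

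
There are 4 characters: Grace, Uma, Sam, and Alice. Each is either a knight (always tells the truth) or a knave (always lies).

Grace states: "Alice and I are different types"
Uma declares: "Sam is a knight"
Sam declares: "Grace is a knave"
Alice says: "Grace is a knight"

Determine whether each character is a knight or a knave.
Grace is a knave.
Uma is a knight.
Sam is a knight.
Alice is a knave.

Verification:
- Grace (knave) says "Alice and I are different types" - this is FALSE (a lie) because Grace is a knave and Alice is a knave.
- Uma (knight) says "Sam is a knight" - this is TRUE because Sam is a knight.
- Sam (knight) says "Grace is a knave" - this is TRUE because Grace is a knave.
- Alice (knave) says "Grace is a knight" - this is FALSE (a lie) because Grace is a knave.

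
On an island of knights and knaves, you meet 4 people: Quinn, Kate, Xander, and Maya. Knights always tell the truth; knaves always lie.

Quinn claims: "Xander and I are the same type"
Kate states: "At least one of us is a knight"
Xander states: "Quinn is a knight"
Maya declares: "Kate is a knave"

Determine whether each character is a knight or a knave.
Quinn is a knight.
Kate is a knight.
Xander is a knight.
Maya is a knave.

Verification:
- Quinn (knight) says "Xander and I are the same type" - this is TRUE because Quinn is a knight and Xander is a knight.
- Kate (knight) says "At least one of us is a knight" - this is TRUE because Quinn, Kate, and Xander are knights.
- Xander (knight) says "Quinn is a knight" - this is TRUE because Quinn is a knight.
- Maya (knave) says "Kate is a knave" - this is FALSE (a lie) because Kate is a knight.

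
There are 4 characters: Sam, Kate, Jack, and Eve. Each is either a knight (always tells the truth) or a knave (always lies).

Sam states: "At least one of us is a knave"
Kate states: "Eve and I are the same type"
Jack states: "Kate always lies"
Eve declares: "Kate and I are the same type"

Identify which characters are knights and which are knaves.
Sam is a knight.
Kate is a knight.
Jack is a knave.
Eve is a knight.

Verification:
- Sam (knight) says "At least one of us is a knave" - this is TRUE because Jack is a knave.
- Kate (knight) says "Eve and I are the same type" - this is TRUE because Kate is a knight and Eve is a knight.
- Jack (knave) says "Kate always lies" - this is FALSE (a lie) because Kate is a knight.
- Eve (knight) says "Kate and I are the same type" - this is TRUE because Eve is a knight and Kate is a knight.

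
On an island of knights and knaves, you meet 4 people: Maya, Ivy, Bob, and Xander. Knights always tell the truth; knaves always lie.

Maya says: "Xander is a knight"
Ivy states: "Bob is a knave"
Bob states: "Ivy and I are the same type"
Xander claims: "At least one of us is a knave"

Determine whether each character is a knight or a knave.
Maya is a knight.
Ivy is a knight.
Bob is a knave.
Xander is a knight.

Verification:
- Maya (knight) says "Xander is a knight" - this is TRUE because Xander is a knight.
- Ivy (knight) says "Bob is a knave" - this is TRUE because Bob is a knave.
- Bob (knave) says "Ivy and I are the same type" - this is FALSE (a lie) because Bob is a knave and Ivy is a knight.
- Xander (knight) says "At least one of us is a knave" - this is TRUE because Bob is a knave.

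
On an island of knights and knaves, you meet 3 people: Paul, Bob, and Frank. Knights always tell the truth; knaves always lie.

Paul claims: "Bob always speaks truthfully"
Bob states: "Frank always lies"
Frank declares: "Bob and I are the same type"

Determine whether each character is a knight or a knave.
Paul is a knight.
Bob is a knight.
Frank is a knave.

Verification:
- Paul (knight) says "Bob always speaks truthfully" - this is TRUE because Bob is a knight.
- Bob (knight) says "Frank always lies" - this is TRUE because Frank is a knave.
- Frank (knave) says "Bob and I are the same type" - this is FALSE (a lie) because Frank is a knave and Bob is a knight.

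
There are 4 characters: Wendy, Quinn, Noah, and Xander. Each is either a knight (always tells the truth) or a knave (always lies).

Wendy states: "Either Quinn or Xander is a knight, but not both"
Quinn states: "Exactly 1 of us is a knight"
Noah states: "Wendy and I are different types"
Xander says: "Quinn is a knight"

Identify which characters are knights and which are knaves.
Wendy is a knave.
Quinn is a knave.
Noah is a knave.
Xander is a knave.

Verification:
- Wendy (knave) says "Either Quinn or Xander is a knight, but not both" - this is FALSE (a lie) because Quinn is a knave and Xander is a knave.
- Quinn (knave) says "Exactly 1 of us is a knight" - this is FALSE (a lie) because there are 0 knights.
- Noah (knave) says "Wendy and I are different types" - this is FALSE (a lie) because Noah is a knave and Wendy is a knave.
- Xander (knave) says "Quinn is a knight" - this is FALSE (a lie) because Quinn is a knave.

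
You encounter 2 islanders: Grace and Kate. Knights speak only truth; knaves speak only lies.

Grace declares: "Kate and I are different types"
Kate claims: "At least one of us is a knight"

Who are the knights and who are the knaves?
Grace is a knave.
Kate is a knave.

Verification:
- Grace (knave) says "Kate and I are different types" - this is FALSE (a lie) because Grace is a knave and Kate is a knave.
- Kate (knave) says "At least one of us is a knight" - this is FALSE (a lie) because no one is a knight.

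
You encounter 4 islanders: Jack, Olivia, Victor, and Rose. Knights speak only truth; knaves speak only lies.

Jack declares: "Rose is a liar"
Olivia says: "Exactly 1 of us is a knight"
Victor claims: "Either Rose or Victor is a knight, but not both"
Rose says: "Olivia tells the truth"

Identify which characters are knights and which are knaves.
Jack is a knight.
Olivia is a knave.
Victor is a knight.
Rose is a knave.

Verification:
- Jack (knight) says "Rose is a liar" - this is TRUE because Rose is a knave.
- Olivia (knave) says "Exactly 1 of us is a knight" - this is FALSE (a lie) because there are 2 knights.
- Victor (knight) says "Either Rose or Victor is a knight, but not both" - this is TRUE because Rose is a knave and Victor is a knight.
- Rose (knave) says "Olivia tells the truth" - this is FALSE (a lie) because Olivia is a knave.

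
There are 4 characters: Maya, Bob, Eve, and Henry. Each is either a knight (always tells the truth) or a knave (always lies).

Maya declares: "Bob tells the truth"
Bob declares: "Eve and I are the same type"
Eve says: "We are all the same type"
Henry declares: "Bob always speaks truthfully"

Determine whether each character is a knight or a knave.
Maya is a knight.
Bob is a knight.
Eve is a knight.
Henry is a knight.

Verification:
- Maya (knight) says "Bob tells the truth" - this is TRUE because Bob is a knight.
- Bob (knight) says "Eve and I are the same type" - this is TRUE because Bob is a knight and Eve is a knight.
- Eve (knight) says "We are all the same type" - this is TRUE because Maya, Bob, Eve, and Henry are knights.
- Henry (knight) says "Bob always speaks truthfully" - this is TRUE because Bob is a knight.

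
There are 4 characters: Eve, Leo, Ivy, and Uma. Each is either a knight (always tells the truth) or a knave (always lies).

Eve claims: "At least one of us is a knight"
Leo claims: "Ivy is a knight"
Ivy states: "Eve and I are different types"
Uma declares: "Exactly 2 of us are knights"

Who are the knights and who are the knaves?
Eve is a knave.
Leo is a knave.
Ivy is a knave.
Uma is a knave.

Verification:
- Eve (knave) says "At least one of us is a knight" - this is FALSE (a lie) because no one is a knight.
- Leo (knave) says "Ivy is a knight" - this is FALSE (a lie) because Ivy is a knave.
- Ivy (knave) says "Eve and I are different types" - this is FALSE (a lie) because Ivy is a knave and Eve is a knave.
- Uma (knave) says "Exactly 2 of us are knights" - this is FALSE (a lie) because there are 0 knights.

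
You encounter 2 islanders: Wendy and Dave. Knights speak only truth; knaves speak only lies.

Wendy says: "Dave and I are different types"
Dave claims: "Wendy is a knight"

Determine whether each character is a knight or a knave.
Wendy is a knave.
Dave is a knave.

Verification:
- Wendy (knave) says "Dave and I are different types" - this is FALSE (a lie) because Wendy is a knave and Dave is a knave.
- Dave (knave) says "Wendy is a knight" - this is FALSE (a lie) because Wendy is a knave.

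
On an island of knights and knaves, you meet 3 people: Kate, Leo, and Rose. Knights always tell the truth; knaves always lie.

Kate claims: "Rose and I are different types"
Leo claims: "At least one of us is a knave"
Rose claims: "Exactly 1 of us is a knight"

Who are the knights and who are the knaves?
Kate is a knight.
Leo is a knight.
Rose is a knave.

Verification:
- Kate (knight) says "Rose and I are different types" - this is TRUE because Kate is a knight and Rose is a knave.
- Leo (knight) says "At least one of us is a knave" - this is TRUE because Rose is a knave.
- Rose (knave) says "Exactly 1 of us is a knight" - this is FALSE (a lie) because there are 2 knights.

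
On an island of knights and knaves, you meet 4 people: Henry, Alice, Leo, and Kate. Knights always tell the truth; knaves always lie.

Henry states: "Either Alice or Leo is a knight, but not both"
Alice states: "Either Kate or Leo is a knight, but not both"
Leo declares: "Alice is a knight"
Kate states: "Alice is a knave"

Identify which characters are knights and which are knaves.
Henry is a knave.
Alice is a knight.
Leo is a knight.
Kate is a knave.

Verification:
- Henry (knave) says "Either Alice or Leo is a knight, but not both" - this is FALSE (a lie) because Alice is a knight and Leo is a knight.
- Alice (knight) says "Either Kate or Leo is a knight, but not both" - this is TRUE because Kate is a knave and Leo is a knight.
- Leo (knight) says "Alice is a knight" - this is TRUE because Alice is a knight.
- Kate (knave) says "Alice is a knave" - this is FALSE (a lie) because Alice is a knight.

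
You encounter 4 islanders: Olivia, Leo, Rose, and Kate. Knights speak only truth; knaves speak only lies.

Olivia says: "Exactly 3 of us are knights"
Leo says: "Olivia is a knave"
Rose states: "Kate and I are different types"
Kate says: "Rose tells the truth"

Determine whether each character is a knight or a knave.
Olivia is a knave.
Leo is a knight.
Rose is a knave.
Kate is a knave.

Verification:
- Olivia (knave) says "Exactly 3 of us are knights" - this is FALSE (a lie) because there are 1 knights.
- Leo (knight) says "Olivia is a knave" - this is TRUE because Olivia is a knave.
- Rose (knave) says "Kate and I are different types" - this is FALSE (a lie) because Rose is a knave and Kate is a knave.
- Kate (knave) says "Rose tells the truth" - this is FALSE (a lie) because Rose is a knave.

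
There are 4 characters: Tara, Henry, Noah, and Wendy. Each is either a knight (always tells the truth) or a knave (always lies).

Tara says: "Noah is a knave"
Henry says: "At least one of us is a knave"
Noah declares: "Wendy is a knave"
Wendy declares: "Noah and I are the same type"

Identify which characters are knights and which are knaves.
Tara is a knave.
Henry is a knight.
Noah is a knight.
Wendy is a knave.

Verification:
- Tara (knave) says "Noah is a knave" - this is FALSE (a lie) because Noah is a knight.
- Henry (knight) says "At least one of us is a knave" - this is TRUE because Tara and Wendy are knaves.
- Noah (knight) says "Wendy is a knave" - this is TRUE because Wendy is a knave.
- Wendy (knave) says "Noah and I are the same type" - this is FALSE (a lie) because Wendy is a knave and Noah is a knight.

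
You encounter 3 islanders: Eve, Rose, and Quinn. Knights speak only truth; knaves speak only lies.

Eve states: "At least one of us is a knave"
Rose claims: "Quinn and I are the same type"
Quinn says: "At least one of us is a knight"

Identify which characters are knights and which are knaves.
Eve is a knight.
Rose is a knave.
Quinn is a knight.

Verification:
- Eve (knight) says "At least one of us is a knave" - this is TRUE because Rose is a knave.
- Rose (knave) says "Quinn and I are the same type" - this is FALSE (a lie) because Rose is a knave and Quinn is a knight.
- Quinn (knight) says "At least one of us is a knight" - this is TRUE because Eve and Quinn are knights.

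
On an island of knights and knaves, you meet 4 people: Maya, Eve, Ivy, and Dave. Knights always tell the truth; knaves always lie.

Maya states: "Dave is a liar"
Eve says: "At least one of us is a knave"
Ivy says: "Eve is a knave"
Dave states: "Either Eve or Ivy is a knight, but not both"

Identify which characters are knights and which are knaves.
Maya is a knave.
Eve is a knight.
Ivy is a knave.
Dave is a knight.

Verification:
- Maya (knave) says "Dave is a liar" - this is FALSE (a lie) because Dave is a knight.
- Eve (knight) says "At least one of us is a knave" - this is TRUE because Maya and Ivy are knaves.
- Ivy (knave) says "Eve is a knave" - this is FALSE (a lie) because Eve is a knight.
- Dave (knight) says "Either Eve or Ivy is a knight, but not both" - this is TRUE because Eve is a knight and Ivy is a knave.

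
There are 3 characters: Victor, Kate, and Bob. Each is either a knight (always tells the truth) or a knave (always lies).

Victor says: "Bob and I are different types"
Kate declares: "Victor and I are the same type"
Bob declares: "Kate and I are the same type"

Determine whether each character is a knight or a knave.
Victor is a knight.
Kate is a knight.
Bob is a knave.

Verification:
- Victor (knight) says "Bob and I are different types" - this is TRUE because Victor is a knight and Bob is a knave.
- Kate (knight) says "Victor and I are the same type" - this is TRUE because Kate is a knight and Victor is a knight.
- Bob (knave) says "Kate and I are the same type" - this is FALSE (a lie) because Bob is a knave and Kate is a knight.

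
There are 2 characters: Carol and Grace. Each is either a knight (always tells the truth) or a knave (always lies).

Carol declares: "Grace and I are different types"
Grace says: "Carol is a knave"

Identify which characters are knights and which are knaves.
Carol is a knight.
Grace is a knave.

Verification:
- Carol (knight) says "Grace and I are different types" - this is TRUE because Carol is a knight and Grace is a knave.
- Grace (knave) says "Carol is a knave" - this is FALSE (a lie) because Carol is a knight.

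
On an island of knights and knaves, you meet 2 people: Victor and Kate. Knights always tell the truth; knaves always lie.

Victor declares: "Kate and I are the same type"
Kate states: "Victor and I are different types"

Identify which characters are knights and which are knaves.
Victor is a knave.
Kate is a knight.

Verification:
- Victor (knave) says "Kate and I are the same type" - this is FALSE (a lie) because Victor is a knave and Kate is a knight.
- Kate (knight) says "Victor and I are different types" - this is TRUE because Kate is a knight and Victor is a knave.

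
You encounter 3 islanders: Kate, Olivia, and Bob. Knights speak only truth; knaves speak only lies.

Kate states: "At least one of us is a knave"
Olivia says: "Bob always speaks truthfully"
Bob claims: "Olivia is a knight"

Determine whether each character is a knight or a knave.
Kate is a knight.
Olivia is a knave.
Bob is a knave.

Verification:
- Kate (knight) says "At least one of us is a knave" - this is TRUE because Olivia and Bob are knaves.
- Olivia (knave) says "Bob always speaks truthfully" - this is FALSE (a lie) because Bob is a knave.
- Bob (knave) says "Olivia is a knight" - this is FALSE (a lie) because Olivia is a knave.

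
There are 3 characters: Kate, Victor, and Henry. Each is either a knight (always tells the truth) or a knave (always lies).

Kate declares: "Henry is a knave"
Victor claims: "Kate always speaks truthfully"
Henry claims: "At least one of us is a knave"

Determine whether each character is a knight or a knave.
Kate is a knave.
Victor is a knave.
Henry is a knight.

Verification:
- Kate (knave) says "Henry is a knave" - this is FALSE (a lie) because Henry is a knight.
- Victor (knave) says "Kate always speaks truthfully" - this is FALSE (a lie) because Kate is a knave.
- Henry (knight) says "At least one of us is a knave" - this is TRUE because Kate and Victor are knaves.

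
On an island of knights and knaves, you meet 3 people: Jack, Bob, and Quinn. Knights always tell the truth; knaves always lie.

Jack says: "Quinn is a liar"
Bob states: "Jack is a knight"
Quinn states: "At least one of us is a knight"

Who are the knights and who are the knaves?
Jack is a knave.
Bob is a knave.
Quinn is a knight.

Verification:
- Jack (knave) says "Quinn is a liar" - this is FALSE (a lie) because Quinn is a knight.
- Bob (knave) says "Jack is a knight" - this is FALSE (a lie) because Jack is a knave.
- Quinn (knight) says "At least one of us is a knight" - this is TRUE because Quinn is a knight.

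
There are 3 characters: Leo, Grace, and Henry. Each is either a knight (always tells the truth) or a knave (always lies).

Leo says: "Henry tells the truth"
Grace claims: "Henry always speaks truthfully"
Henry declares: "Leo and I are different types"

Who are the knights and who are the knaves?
Leo is a knave.
Grace is a knave.
Henry is a knave.

Verification:
- Leo (knave) says "Henry tells the truth" - this is FALSE (a lie) because Henry is a knave.
- Grace (knave) says "Henry always speaks truthfully" - this is FALSE (a lie) because Henry is a knave.
- Henry (knave) says "Leo and I are different types" - this is FALSE (a lie) because Henry is a knave and Leo is a knave.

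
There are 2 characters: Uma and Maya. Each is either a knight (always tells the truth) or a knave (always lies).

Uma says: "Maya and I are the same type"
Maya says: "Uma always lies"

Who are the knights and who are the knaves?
Uma is a knave.
Maya is a knight.

Verification:
- Uma (knave) says "Maya and I are the same type" - this is FALSE (a lie) because Uma is a knave and Maya is a knight.
- Maya (knight) says "Uma always lies" - this is TRUE because Uma is a knave.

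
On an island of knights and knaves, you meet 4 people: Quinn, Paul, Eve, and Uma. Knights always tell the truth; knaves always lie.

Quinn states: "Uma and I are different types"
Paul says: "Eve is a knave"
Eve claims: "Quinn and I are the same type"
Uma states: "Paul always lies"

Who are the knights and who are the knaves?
Quinn is a knight.
Paul is a knight.
Eve is a knave.
Uma is a knave.

Verification:
- Quinn (knight) says "Uma and I are different types" - this is TRUE because Quinn is a knight and Uma is a knave.
- Paul (knight) says "Eve is a knave" - this is TRUE because Eve is a knave.
- Eve (knave) says "Quinn and I are the same type" - this is FALSE (a lie) because Eve is a knave and Quinn is a knight.
- Uma (knave) says "Paul always lies" - this is FALSE (a lie) because Paul is a knight.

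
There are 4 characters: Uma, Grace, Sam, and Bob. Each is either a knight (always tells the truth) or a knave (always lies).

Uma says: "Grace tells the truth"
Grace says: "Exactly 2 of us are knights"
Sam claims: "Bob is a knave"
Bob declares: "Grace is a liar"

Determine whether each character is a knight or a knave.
Uma is a knave.
Grace is a knave.
Sam is a knave.
Bob is a knight.

Verification:
- Uma (knave) says "Grace tells the truth" - this is FALSE (a lie) because Grace is a knave.
- Grace (knave) says "Exactly 2 of us are knights" - this is FALSE (a lie) because there are 1 knights.
- Sam (knave) says "Bob is a knave" - this is FALSE (a lie) because Bob is a knight.
- Bob (knight) says "Grace is a liar" - this is TRUE because Grace is a knave.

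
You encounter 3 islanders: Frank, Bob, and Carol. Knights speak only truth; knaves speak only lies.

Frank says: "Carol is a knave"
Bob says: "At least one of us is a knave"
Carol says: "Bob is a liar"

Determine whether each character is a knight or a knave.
Frank is a knight.
Bob is a knight.
Carol is a knave.

Verification:
- Frank (knight) says "Carol is a knave" - this is TRUE because Carol is a knave.
- Bob (knight) says "At least one of us is a knave" - this is TRUE because Carol is a knave.
- Carol (knave) says "Bob is a liar" - this is FALSE (a lie) because Bob is a knight.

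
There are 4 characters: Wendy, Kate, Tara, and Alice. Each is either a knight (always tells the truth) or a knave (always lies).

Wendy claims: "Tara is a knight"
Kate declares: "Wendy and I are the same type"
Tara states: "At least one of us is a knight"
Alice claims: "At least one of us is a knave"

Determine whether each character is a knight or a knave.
Wendy is a knight.
Kate is a knave.
Tara is a knight.
Alice is a knight.

Verification:
- Wendy (knight) says "Tara is a knight" - this is TRUE because Tara is a knight.
- Kate (knave) says "Wendy and I are the same type" - this is FALSE (a lie) because Kate is a knave and Wendy is a knight.
- Tara (knight) says "At least one of us is a knight" - this is TRUE because Wendy, Tara, and Alice are knights.
- Alice (knight) says "At least one of us is a knave" - this is TRUE because Kate is a knave.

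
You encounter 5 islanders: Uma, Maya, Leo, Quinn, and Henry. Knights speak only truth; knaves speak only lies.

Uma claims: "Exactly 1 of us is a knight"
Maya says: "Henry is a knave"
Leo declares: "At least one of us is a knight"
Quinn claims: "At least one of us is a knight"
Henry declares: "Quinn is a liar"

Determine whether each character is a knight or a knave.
Uma is a knave.
Maya is a knight.
Leo is a knight.
Quinn is a knight.
Henry is a knave.

Verification:
- Uma (knave) says "Exactly 1 of us is a knight" - this is FALSE (a lie) because there are 3 knights.
- Maya (knight) says "Henry is a knave" - this is TRUE because Henry is a knave.
- Leo (knight) says "At least one of us is a knight" - this is TRUE because Maya, Leo, and Quinn are knights.
- Quinn (knight) says "At least one of us is a knight" - this is TRUE because Maya, Leo, and Quinn are knights.
- Henry (knave) says "Quinn is a liar" - this is FALSE (a lie) because Quinn is a knight.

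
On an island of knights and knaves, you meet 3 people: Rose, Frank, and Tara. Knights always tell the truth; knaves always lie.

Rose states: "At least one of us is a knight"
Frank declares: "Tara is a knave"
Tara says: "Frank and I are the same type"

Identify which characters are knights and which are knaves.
Rose is a knight.
Frank is a knight.
Tara is a knave.

Verification:
- Rose (knight) says "At least one of us is a knight" - this is TRUE because Rose and Frank are knights.
- Frank (knight) says "Tara is a knave" - this is TRUE because Tara is a knave.
- Tara (knave) says "Frank and I are the same type" - this is FALSE (a lie) because Tara is a knave and Frank is a knight.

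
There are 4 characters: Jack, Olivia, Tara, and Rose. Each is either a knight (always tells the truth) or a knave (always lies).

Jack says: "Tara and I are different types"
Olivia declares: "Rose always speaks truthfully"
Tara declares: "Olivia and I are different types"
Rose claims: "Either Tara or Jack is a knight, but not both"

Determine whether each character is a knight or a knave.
Jack is a knave.
Olivia is a knave.
Tara is a knave.
Rose is a knave.

Verification:
- Jack (knave) says "Tara and I are different types" - this is FALSE (a lie) because Jack is a knave and Tara is a knave.
- Olivia (knave) says "Rose always speaks truthfully" - this is FALSE (a lie) because Rose is a knave.
- Tara (knave) says "Olivia and I are different types" - this is FALSE (a lie) because Tara is a knave and Olivia is a knave.
- Rose (knave) says "Either Tara or Jack is a knight, but not both" - this is FALSE (a lie) because Tara is a knave and Jack is a knave.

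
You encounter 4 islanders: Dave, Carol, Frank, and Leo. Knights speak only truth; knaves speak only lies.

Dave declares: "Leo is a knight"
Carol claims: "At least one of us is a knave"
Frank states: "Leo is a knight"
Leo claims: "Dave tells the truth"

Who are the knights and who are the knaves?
Dave is a knave.
Carol is a knight.
Frank is a knave.
Leo is a knave.

Verification:
- Dave (knave) says "Leo is a knight" - this is FALSE (a lie) because Leo is a knave.
- Carol (knight) says "At least one of us is a knave" - this is TRUE because Dave, Frank, and Leo are knaves.
- Frank (knave) says "Leo is a knight" - this is FALSE (a lie) because Leo is a knave.
- Leo (knave) says "Dave tells the truth" - this is FALSE (a lie) because Dave is a knave.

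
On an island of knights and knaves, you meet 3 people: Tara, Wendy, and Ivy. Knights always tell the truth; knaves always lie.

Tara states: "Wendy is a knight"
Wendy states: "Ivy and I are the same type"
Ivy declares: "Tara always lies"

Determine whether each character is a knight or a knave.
Tara is a knave.
Wendy is a knave.
Ivy is a knight.

Verification:
- Tara (knave) says "Wendy is a knight" - this is FALSE (a lie) because Wendy is a knave.
- Wendy (knave) says "Ivy and I are the same type" - this is FALSE (a lie) because Wendy is a knave and Ivy is a knight.
- Ivy (knight) says "Tara always lies" - this is TRUE because Tara is a knave.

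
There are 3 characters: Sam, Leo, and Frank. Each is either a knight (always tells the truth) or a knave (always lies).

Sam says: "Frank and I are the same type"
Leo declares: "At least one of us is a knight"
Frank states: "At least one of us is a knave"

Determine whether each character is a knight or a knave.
Sam is a knave.
Leo is a knight.
Frank is a knight.

Verification:
- Sam (knave) says "Frank and I are the same type" - this is FALSE (a lie) because Sam is a knave and Frank is a knight.
- Leo (knight) says "At least one of us is a knight" - this is TRUE because Leo and Frank are knights.
- Frank (knight) says "At least one of us is a knave" - this is TRUE because Sam is a knave.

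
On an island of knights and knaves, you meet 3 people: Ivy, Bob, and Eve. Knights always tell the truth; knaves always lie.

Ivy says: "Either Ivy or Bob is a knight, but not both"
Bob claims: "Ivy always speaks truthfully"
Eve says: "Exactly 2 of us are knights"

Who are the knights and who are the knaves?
Ivy is a knave.
Bob is a knave.
Eve is a knave.

Verification:
- Ivy (knave) says "Either Ivy or Bob is a knight, but not both" - this is FALSE (a lie) because Ivy is a knave and Bob is a knave.
- Bob (knave) says "Ivy always speaks truthfully" - this is FALSE (a lie) because Ivy is a knave.
- Eve (knave) says "Exactly 2 of us are knights" - this is FALSE (a lie) because there are 0 knights.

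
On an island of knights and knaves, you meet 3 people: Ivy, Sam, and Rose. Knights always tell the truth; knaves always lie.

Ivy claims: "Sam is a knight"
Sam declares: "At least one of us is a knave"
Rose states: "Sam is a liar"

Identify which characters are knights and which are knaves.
Ivy is a knight.
Sam is a knight.
Rose is a knave.

Verification:
- Ivy (knight) says "Sam is a knight" - this is TRUE because Sam is a knight.
- Sam (knight) says "At least one of us is a knave" - this is TRUE because Rose is a knave.
- Rose (knave) says "Sam is a liar" - this is FALSE (a lie) because Sam is a knight.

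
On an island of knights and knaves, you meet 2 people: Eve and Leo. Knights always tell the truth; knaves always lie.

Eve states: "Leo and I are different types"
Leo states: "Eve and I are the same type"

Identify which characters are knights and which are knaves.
Eve is a knight.
Leo is a knave.

Verification:
- Eve (knight) says "Leo and I are different types" - this is TRUE because Eve is a knight and Leo is a knave.
- Leo (knave) says "Eve and I are the same type" - this is FALSE (a lie) because Leo is a knave and Eve is a knight.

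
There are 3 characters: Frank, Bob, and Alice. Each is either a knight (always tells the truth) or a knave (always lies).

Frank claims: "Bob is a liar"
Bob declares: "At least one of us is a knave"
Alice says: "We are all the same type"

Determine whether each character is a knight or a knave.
Frank is a knave.
Bob is a knight.
Alice is a knave.

Verification:
- Frank (knave) says "Bob is a liar" - this is FALSE (a lie) because Bob is a knight.
- Bob (knight) says "At least one of us is a knave" - this is TRUE because Frank and Alice are knaves.
- Alice (knave) says "We are all the same type" - this is FALSE (a lie) because Bob is a knight and Frank and Alice are knaves.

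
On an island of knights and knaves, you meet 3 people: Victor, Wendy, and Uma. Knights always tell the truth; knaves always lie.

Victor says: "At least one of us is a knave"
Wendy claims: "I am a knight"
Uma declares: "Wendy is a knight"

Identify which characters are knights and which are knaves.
Victor is a knight.
Wendy is a knave.
Uma is a knave.

Verification:
- Victor (knight) says "At least one of us is a knave" - this is TRUE because Wendy and Uma are knaves.
- Wendy (knave) says "I am a knight" - this is FALSE (a lie) because Wendy is a knave.
- Uma (knave) says "Wendy is a knight" - this is FALSE (a lie) because Wendy is a knave.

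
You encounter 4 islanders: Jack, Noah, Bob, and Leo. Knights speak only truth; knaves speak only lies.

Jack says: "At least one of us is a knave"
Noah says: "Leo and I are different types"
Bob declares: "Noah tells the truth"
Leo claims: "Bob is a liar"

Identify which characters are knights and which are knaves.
Jack is a knight.
Noah is a knight.
Bob is a knight.
Leo is a knave.

Verification:
- Jack (knight) says "At least one of us is a knave" - this is TRUE because Leo is a knave.
- Noah (knight) says "Leo and I are different types" - this is TRUE because Noah is a knight and Leo is a knave.
- Bob (knight) says "Noah tells the truth" - this is TRUE because Noah is a knight.
- Leo (knave) says "Bob is a liar" - this is FALSE (a lie) because Bob is a knight.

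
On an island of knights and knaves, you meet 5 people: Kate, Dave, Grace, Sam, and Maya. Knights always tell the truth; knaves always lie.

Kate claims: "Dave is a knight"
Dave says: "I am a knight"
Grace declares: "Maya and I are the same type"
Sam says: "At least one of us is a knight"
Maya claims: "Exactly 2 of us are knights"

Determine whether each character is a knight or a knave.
Kate is a knave.
Dave is a knave.
Grace is a knave.
Sam is a knight.
Maya is a knight.

Verification:
- Kate (knave) says "Dave is a knight" - this is FALSE (a lie) because Dave is a knave.
- Dave (knave) says "I am a knight" - this is FALSE (a lie) because Dave is a knave.
- Grace (knave) says "Maya and I are the same type" - this is FALSE (a lie) because Grace is a knave and Maya is a knight.
- Sam (knight) says "At least one of us is a knight" - this is TRUE because Sam and Maya are knights.
- Maya (knight) says "Exactly 2 of us are knights" - this is TRUE because there are 2 knights.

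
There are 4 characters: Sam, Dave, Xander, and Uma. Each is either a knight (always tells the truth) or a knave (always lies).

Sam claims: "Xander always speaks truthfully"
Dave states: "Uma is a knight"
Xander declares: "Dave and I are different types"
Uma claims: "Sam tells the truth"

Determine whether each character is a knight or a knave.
Sam is a knave.
Dave is a knave.
Xander is a knave.
Uma is a knave.

Verification:
- Sam (knave) says "Xander always speaks truthfully" - this is FALSE (a lie) because Xander is a knave.
- Dave (knave) says "Uma is a knight" - this is FALSE (a lie) because Uma is a knave.
- Xander (knave) says "Dave and I are different types" - this is FALSE (a lie) because Xander is a knave and Dave is a knave.
- Uma (knave) says "Sam tells the truth" - this is FALSE (a lie) because Sam is a knave.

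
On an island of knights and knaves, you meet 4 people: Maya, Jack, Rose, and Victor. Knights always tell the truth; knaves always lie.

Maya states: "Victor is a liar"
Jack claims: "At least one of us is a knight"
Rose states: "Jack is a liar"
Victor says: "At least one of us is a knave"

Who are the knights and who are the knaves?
Maya is a knave.
Jack is a knight.
Rose is a knave.
Victor is a knight.

Verification:
- Maya (knave) says "Victor is a liar" - this is FALSE (a lie) because Victor is a knight.
- Jack (knight) says "At least one of us is a knight" - this is TRUE because Jack and Victor are knights.
- Rose (knave) says "Jack is a liar" - this is FALSE (a lie) because Jack is a knight.
- Victor (knight) says "At least one of us is a knave" - this is TRUE because Maya and Rose are knaves.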